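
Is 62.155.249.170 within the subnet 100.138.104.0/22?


Subnet network: 100.138.104.0
Test IP AND mask: 62.155.248.0
No, 62.155.249.170 is not in 100.138.104.0/22


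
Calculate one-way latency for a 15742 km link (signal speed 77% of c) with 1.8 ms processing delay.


Speed = 0.77 * 3e5 km/s = 231000 km/s
Propagation delay = 15742 / 231000 = 0.0681 s = 68.1472 ms
Processing delay = 1.8 ms
Total one-way latency = 69.9472 ms


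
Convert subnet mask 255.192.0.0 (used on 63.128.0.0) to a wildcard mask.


Subnet mask: 255.192.0.0
Wildcard = 255.255.255.255 - subnet mask
255 - 255 = 0
255 - 192 = 63
255 - 0 = 255
255 - 0 = 255
Wildcard: 0.63.255.255


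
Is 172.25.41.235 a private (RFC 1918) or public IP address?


RFC 1918 private ranges:
  10.0.0.0/8 (10.0.0.0 - 10.255.255.255)
  172.16.0.0/12 (172.16.0.0 - 172.31.255.255)
  192.168.0.0/16 (192.168.0.0 - 192.168.255.255)
Private (in 172.16.0.0/12)


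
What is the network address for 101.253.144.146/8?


IP:   01100101.11111101.10010000.10010010
Mask: 11111111.00000000.00000000.00000000
AND operation:
Net:  01100101.00000000.00000000.00000000
Network: 101.0.0.0/8


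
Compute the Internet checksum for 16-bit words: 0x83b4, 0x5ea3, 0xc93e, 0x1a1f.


Sum all words (with carry folding):
+ 0x83b4 = 0x83b4
+ 0x5ea3 = 0xe257
+ 0xc93e = 0xab96
+ 0x1a1f = 0xc5b5
One's complement: ~0xc5b5
Checksum = 0x3a4a


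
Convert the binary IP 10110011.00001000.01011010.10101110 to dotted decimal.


10110011 = 179
00001000 = 8
01011010 = 90
10101110 = 174
IP: 179.8.90.174


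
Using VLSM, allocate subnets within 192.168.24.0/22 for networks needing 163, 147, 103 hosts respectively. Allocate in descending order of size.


163 hosts -> /24 (254 usable): 192.168.24.0/24
147 hosts -> /24 (254 usable): 192.168.25.0/24
103 hosts -> /25 (126 usable): 192.168.26.0/25
Allocation: 192.168.24.0/24 (163 hosts, 254 usable); 192.168.25.0/24 (147 hosts, 254 usable); 192.168.26.0/25 (103 hosts, 126 usable)


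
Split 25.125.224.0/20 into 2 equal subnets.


New prefix = 20 + 1 = 21
Each subnet has 2048 addresses
  25.125.224.0/21
  25.125.232.0/21
Subnets: 25.125.224.0/21, 25.125.232.0/21


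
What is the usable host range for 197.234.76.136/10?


Network: 197.192.0.0
Broadcast: 197.255.255.255
First usable = network + 1
Last usable = broadcast - 1
Range: 197.192.0.1 to 197.255.255.254


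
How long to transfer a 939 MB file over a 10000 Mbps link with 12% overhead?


Effective throughput = 10000 * (1 - 12/100) = 8800 Mbps
File size in Mb = 939 * 8 = 7512 Mb
Time = 7512 / 8800
Time = 0.8536 seconds


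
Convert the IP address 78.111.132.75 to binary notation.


78 = 01001110
111 = 01101111
132 = 10000100
75 = 01001011
Binary: 01001110.01101111.10000100.01001011


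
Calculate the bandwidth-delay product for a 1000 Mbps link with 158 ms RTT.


BDP = bandwidth * RTT
= 1000 Mbps * 158 ms
= 1000 * 1e6 * 158 / 1000 bits
= 158000000 bits
= 19750000 bytes
= 19287.1094 KB
BDP = 158000000 bits (19750000 bytes)


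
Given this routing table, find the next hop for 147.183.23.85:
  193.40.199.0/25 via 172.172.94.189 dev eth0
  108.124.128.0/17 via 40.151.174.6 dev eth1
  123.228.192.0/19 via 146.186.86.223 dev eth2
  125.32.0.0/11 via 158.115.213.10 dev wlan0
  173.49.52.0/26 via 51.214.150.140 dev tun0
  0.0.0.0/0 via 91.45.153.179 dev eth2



Longest prefix match for 147.183.23.85:
  /25 193.40.199.0: no
  /17 108.124.128.0: no
  /19 123.228.192.0: no
  /11 125.32.0.0: no
  /26 173.49.52.0: no
  /0 0.0.0.0: MATCH
Selected: next-hop 91.45.153.179 via eth2 (matched /0)


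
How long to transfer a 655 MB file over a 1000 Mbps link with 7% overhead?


Effective throughput = 1000 * (1 - 7/100) = 930.0 Mbps
File size in Mb = 655 * 8 = 5240 Mb
Time = 5240 / 930.0
Time = 5.6344 seconds


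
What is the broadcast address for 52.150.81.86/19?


Network: 52.150.64.0/19
Host bits = 13
Set all host bits to 1:
Broadcast: 52.150.95.255


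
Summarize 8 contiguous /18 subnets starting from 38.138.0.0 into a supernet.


Original prefix: /18
Number of subnets: 8 = 2^3
New prefix = 18 - 3 = 15
Supernet: 38.138.0.0/15


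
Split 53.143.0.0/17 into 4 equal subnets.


New prefix = 17 + 2 = 19
Each subnet has 8192 addresses
  53.143.0.0/19
  53.143.32.0/19
  53.143.64.0/19
  53.143.96.0/19
Subnets: 53.143.0.0/19, 53.143.32.0/19, 53.143.64.0/19, 53.143.96.0/19


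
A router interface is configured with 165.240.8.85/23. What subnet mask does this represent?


/23 means 23 network bits, 9 host bits
Binary: 11111111111111111111111000000000
Mask: 255.255.254.0


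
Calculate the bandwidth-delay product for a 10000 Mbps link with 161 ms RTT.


BDP = bandwidth * RTT
= 10000 Mbps * 161 ms
= 10000 * 1e6 * 161 / 1000 bits
= 1610000000 bits
= 201250000 bytes
= 196533.2031 KB
BDP = 1610000000 bits (201250000 bytes)


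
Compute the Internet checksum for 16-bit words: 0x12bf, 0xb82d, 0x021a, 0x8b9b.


Sum all words (with carry folding):
+ 0x12bf = 0x12bf
+ 0xb82d = 0xcaec
+ 0x021a = 0xcd06
+ 0x8b9b = 0x58a2
One's complement: ~0x58a2
Checksum = 0xa75d


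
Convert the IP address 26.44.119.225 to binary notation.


26 = 00011010
44 = 00101100
119 = 01110111
225 = 11100001
Binary: 00011010.00101100.01110111.11100001


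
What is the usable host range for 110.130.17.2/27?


Network: 110.130.17.0
Broadcast: 110.130.17.31
First usable = network + 1
Last usable = broadcast - 1
Range: 110.130.17.1 to 110.130.17.30


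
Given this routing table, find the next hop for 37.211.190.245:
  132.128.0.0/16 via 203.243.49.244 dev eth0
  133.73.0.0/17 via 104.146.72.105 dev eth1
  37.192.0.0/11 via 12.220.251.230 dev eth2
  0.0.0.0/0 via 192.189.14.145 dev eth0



Longest prefix match for 37.211.190.245:
  /16 132.128.0.0: no
  /17 133.73.0.0: no
  /11 37.192.0.0: MATCH
  /0 0.0.0.0: MATCH
Selected: next-hop 12.220.251.230 via eth2 (matched /11)


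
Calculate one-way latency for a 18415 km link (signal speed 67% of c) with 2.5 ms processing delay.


Speed = 0.67 * 3e5 km/s = 201000 km/s
Propagation delay = 18415 / 201000 = 0.0916 s = 91.6169 ms
Processing delay = 2.5 ms
Total one-way latency = 94.1169 ms


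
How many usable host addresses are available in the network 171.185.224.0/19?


Host bits = 32 - 19 = 13
Total addresses = 2^13 = 8192
Usable = total - 2 (network and broadcast)
Usable hosts: 8190


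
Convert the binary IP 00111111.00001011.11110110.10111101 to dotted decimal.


00111111 = 63
00001011 = 11
11110110 = 246
10111101 = 189
IP: 63.11.246.189


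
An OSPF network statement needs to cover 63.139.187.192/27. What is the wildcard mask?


Subnet mask: 255.255.255.224
Wildcard = 255.255.255.255 - subnet mask
255 - 255 = 0
255 - 255 = 0
255 - 255 = 0
255 - 224 = 31
Wildcard: 0.0.0.31


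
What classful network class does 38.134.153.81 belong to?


First octet: 38
Binary: 00100110
0xxxxxxx -> Class A (1-126)
Class A, default mask 255.0.0.0 (/8)


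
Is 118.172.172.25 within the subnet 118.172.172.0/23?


Subnet network: 118.172.172.0
Test IP AND mask: 118.172.172.0
Yes, 118.172.172.25 is in 118.172.172.0/23


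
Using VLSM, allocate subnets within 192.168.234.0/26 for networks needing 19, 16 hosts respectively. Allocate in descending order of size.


19 hosts -> /27 (30 usable): 192.168.234.0/27
16 hosts -> /27 (30 usable): 192.168.234.32/27
Allocation: 192.168.234.0/27 (19 hosts, 30 usable); 192.168.234.32/27 (16 hosts, 30 usable)


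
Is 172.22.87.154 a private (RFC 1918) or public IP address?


RFC 1918 private ranges:
  10.0.0.0/8 (10.0.0.0 - 10.255.255.255)
  172.16.0.0/12 (172.16.0.0 - 172.31.255.255)
  192.168.0.0/16 (192.168.0.0 - 192.168.255.255)
Private (in 172.16.0.0/12)


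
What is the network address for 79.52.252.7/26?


IP:   01001111.00110100.11111100.00000111
Mask: 11111111.11111111.11111111.11000000
AND operation:
Net:  01001111.00110100.11111100.00000000
Network: 79.52.252.0/26


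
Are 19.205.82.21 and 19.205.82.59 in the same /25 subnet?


Mask: 255.255.255.128
19.205.82.21 AND mask = 19.205.82.0
19.205.82.59 AND mask = 19.205.82.0
Yes, same subnet (19.205.82.0)


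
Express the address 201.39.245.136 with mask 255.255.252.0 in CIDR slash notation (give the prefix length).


Binary: 11111111.11111111.11111100.00000000
Count leading 1s
Prefix: /22


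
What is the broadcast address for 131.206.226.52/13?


Network: 131.200.0.0/13
Host bits = 19
Set all host bits to 1:
Broadcast: 131.207.255.255


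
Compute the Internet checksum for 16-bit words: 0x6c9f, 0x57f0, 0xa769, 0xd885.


Sum all words (with carry folding):
+ 0x6c9f = 0x6c9f
+ 0x57f0 = 0xc48f
+ 0xa769 = 0x6bf9
+ 0xd885 = 0x447f
One's complement: ~0x447f
Checksum = 0xbb80


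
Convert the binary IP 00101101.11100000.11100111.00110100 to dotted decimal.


00101101 = 45
11100000 = 224
11100111 = 231
00110100 = 52
IP: 45.224.231.52


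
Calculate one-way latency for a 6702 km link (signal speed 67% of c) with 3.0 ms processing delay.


Speed = 0.67 * 3e5 km/s = 201000 km/s
Propagation delay = 6702 / 201000 = 0.0333 s = 33.3433 ms
Processing delay = 3.0 ms
Total one-way latency = 36.3433 ms


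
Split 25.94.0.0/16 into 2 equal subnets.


New prefix = 16 + 1 = 17
Each subnet has 32768 addresses
  25.94.0.0/17
  25.94.128.0/17
Subnets: 25.94.0.0/17, 25.94.128.0/17


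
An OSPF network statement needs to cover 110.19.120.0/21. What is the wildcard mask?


Subnet mask: 255.255.248.0
Wildcard = 255.255.255.255 - subnet mask
255 - 255 = 0
255 - 255 = 0
255 - 248 = 7
255 - 0 = 255
Wildcard: 0.0.7.255


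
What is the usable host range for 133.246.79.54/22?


Network: 133.246.76.0
Broadcast: 133.246.79.255
First usable = network + 1
Last usable = broadcast - 1
Range: 133.246.76.1 to 133.246.79.254


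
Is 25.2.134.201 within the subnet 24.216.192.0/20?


Subnet network: 24.216.192.0
Test IP AND mask: 25.2.128.0
No, 25.2.134.201 is not in 24.216.192.0/20


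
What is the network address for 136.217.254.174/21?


IP:   10001000.11011001.11111110.10101110
Mask: 11111111.11111111.11111000.00000000
AND operation:
Net:  10001000.11011001.11111000.00000000
Network: 136.217.248.0/21


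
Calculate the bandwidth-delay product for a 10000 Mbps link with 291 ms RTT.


BDP = bandwidth * RTT
= 10000 Mbps * 291 ms
= 10000 * 1e6 * 291 / 1000 bits
= 2910000000 bits
= 363750000 bytes
= 355224.6094 KB
BDP = 2910000000 bits (363750000 bytes)


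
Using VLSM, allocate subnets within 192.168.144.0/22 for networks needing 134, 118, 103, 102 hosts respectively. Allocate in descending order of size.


134 hosts -> /24 (254 usable): 192.168.144.0/24
118 hosts -> /25 (126 usable): 192.168.145.0/25
103 hosts -> /25 (126 usable): 192.168.145.128/25
102 hosts -> /25 (126 usable): 192.168.146.0/25
Allocation: 192.168.144.0/24 (134 hosts, 254 usable); 192.168.145.0/25 (118 hosts, 126 usable); 192.168.145.128/25 (103 hosts, 126 usable); 192.168.146.0/25 (102 hosts, 126 usable)


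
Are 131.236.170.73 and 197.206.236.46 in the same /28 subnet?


Mask: 255.255.255.240
131.236.170.73 AND mask = 131.236.170.64
197.206.236.46 AND mask = 197.206.236.32
No, different subnets (131.236.170.64 vs 197.206.236.32)


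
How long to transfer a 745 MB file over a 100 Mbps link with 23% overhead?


Effective throughput = 100 * (1 - 23/100) = 77 Mbps
File size in Mb = 745 * 8 = 5960 Mb
Time = 5960 / 77
Time = 77.4026 seconds


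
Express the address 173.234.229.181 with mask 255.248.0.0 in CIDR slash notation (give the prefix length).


Binary: 11111111.11111000.00000000.00000000
Count leading 1s
Prefix: /13


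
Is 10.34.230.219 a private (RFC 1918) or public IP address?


RFC 1918 private ranges:
  10.0.0.0/8 (10.0.0.0 - 10.255.255.255)
  172.16.0.0/12 (172.16.0.0 - 172.31.255.255)
  192.168.0.0/16 (192.168.0.0 - 192.168.255.255)
Private (in 10.0.0.0/8)


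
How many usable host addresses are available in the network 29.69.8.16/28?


Host bits = 32 - 28 = 4
Total addresses = 2^4 = 16
Usable = total - 2 (network and broadcast)
Usable hosts: 14


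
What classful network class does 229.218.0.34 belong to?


First octet: 229
Binary: 11100101
1110xxxx -> Class D (224-239)
Class D (multicast), default mask N/A


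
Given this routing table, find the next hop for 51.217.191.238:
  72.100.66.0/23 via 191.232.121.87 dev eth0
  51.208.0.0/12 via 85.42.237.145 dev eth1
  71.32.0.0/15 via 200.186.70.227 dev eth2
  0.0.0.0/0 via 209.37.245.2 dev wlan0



Longest prefix match for 51.217.191.238:
  /23 72.100.66.0: no
  /12 51.208.0.0: MATCH
  /15 71.32.0.0: no
  /0 0.0.0.0: MATCH
Selected: next-hop 85.42.237.145 via eth1 (matched /12)


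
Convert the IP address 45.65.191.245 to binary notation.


45 = 00101101
65 = 01000001
191 = 10111111
245 = 11110101
Binary: 00101101.01000001.10111111.11110101


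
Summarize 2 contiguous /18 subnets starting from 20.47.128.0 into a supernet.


Original prefix: /18
Number of subnets: 2 = 2^1
New prefix = 18 - 1 = 17
Supernet: 20.47.128.0/17


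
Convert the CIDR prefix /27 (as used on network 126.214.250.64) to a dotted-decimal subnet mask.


/27 means 27 network bits, 5 host bits
Binary: 11111111111111111111111111100000
Mask: 255.255.255.224


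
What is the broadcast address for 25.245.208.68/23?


Network: 25.245.208.0/23
Host bits = 9
Set all host bits to 1:
Broadcast: 25.245.209.255


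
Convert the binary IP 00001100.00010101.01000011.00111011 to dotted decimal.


00001100 = 12
00010101 = 21
01000011 = 67
00111011 = 59
IP: 12.21.67.59


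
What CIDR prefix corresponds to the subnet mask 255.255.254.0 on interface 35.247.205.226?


Binary: 11111111.11111111.11111110.00000000
Count leading 1s
Prefix: /23


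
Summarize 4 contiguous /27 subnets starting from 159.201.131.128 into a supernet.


Original prefix: /27
Number of subnets: 4 = 2^2
New prefix = 27 - 2 = 25
Supernet: 159.201.131.128/25


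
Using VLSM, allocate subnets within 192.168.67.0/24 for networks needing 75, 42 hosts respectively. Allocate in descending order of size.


75 hosts -> /25 (126 usable): 192.168.67.0/25
42 hosts -> /26 (62 usable): 192.168.67.128/26
Allocation: 192.168.67.0/25 (75 hosts, 126 usable); 192.168.67.128/26 (42 hosts, 62 usable)


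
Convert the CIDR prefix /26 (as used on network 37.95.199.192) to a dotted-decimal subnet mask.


/26 means 26 network bits, 6 host bits
Binary: 11111111111111111111111111000000
Mask: 255.255.255.192


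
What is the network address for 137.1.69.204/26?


IP:   10001001.00000001.01000101.11001100
Mask: 11111111.11111111.11111111.11000000
AND operation:
Net:  10001001.00000001.01000101.11000000
Network: 137.1.69.192/26


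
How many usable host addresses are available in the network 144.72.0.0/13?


Host bits = 32 - 13 = 19
Total addresses = 2^19 = 524288
Usable = total - 2 (network and broadcast)
Usable hosts: 524286


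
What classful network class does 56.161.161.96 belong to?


First octet: 56
Binary: 00111000
0xxxxxxx -> Class A (1-126)
Class A, default mask 255.0.0.0 (/8)


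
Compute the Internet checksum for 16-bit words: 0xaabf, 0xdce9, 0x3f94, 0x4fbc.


Sum all words (with carry folding):
+ 0xaabf = 0xaabf
+ 0xdce9 = 0x87a9
+ 0x3f94 = 0xc73d
+ 0x4fbc = 0x16fa
One's complement: ~0x16fa
Checksum = 0xe905


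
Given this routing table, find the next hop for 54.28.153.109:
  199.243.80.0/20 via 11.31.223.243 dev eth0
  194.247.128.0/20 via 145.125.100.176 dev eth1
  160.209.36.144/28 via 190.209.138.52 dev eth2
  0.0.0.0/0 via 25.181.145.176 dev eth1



Longest prefix match for 54.28.153.109:
  /20 199.243.80.0: no
  /20 194.247.128.0: no
  /28 160.209.36.144: no
  /0 0.0.0.0: MATCH
Selected: next-hop 25.181.145.176 via eth1 (matched /0)


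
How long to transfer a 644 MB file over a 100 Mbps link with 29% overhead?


Effective throughput = 100 * (1 - 29/100) = 71 Mbps
File size in Mb = 644 * 8 = 5152 Mb
Time = 5152 / 71
Time = 72.5634 seconds


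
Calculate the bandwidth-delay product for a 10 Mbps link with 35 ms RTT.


BDP = bandwidth * RTT
= 10 Mbps * 35 ms
= 10 * 1e6 * 35 / 1000 bits
= 350000 bits
= 43750 bytes
= 42.7246 KB
BDP = 350000 bits (43750 bytes)


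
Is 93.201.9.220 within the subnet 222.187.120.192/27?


Subnet network: 222.187.120.192
Test IP AND mask: 93.201.9.192
No, 93.201.9.220 is not in 222.187.120.192/27


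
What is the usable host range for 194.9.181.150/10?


Network: 194.0.0.0
Broadcast: 194.63.255.255
First usable = network + 1
Last usable = broadcast - 1
Range: 194.0.0.1 to 194.63.255.254


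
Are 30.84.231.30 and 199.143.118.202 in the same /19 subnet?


Mask: 255.255.224.0
30.84.231.30 AND mask = 30.84.224.0
199.143.118.202 AND mask = 199.143.96.0
No, different subnets (30.84.224.0 vs 199.143.96.0)


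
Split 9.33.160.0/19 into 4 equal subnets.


New prefix = 19 + 2 = 21
Each subnet has 2048 addresses
  9.33.160.0/21
  9.33.168.0/21
  9.33.176.0/21
  9.33.184.0/21
Subnets: 9.33.160.0/21, 9.33.168.0/21, 9.33.176.0/21, 9.33.184.0/21


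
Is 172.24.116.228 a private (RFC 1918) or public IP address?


RFC 1918 private ranges:
  10.0.0.0/8 (10.0.0.0 - 10.255.255.255)
  172.16.0.0/12 (172.16.0.0 - 172.31.255.255)
  192.168.0.0/16 (192.168.0.0 - 192.168.255.255)
Private (in 172.16.0.0/12)


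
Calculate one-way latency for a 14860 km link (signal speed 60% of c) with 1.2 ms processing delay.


Speed = 0.6 * 3e5 km/s = 180000 km/s
Propagation delay = 14860 / 180000 = 0.0826 s = 82.5556 ms
Processing delay = 1.2 ms
Total one-way latency = 83.7556 ms


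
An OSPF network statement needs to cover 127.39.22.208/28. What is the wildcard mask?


Subnet mask: 255.255.255.240
Wildcard = 255.255.255.255 - subnet mask
255 - 255 = 0
255 - 255 = 0
255 - 255 = 0
255 - 240 = 15
Wildcard: 0.0.0.15


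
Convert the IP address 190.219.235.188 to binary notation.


190 = 10111110
219 = 11011011
235 = 11101011
188 = 10111100
Binary: 10111110.11011011.11101011.10111100


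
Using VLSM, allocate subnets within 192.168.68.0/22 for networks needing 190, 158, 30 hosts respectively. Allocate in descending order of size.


190 hosts -> /24 (254 usable): 192.168.68.0/24
158 hosts -> /24 (254 usable): 192.168.69.0/24
30 hosts -> /27 (30 usable): 192.168.70.0/27
Allocation: 192.168.68.0/24 (190 hosts, 254 usable); 192.168.69.0/24 (158 hosts, 254 usable); 192.168.70.0/27 (30 hosts, 30 usable)


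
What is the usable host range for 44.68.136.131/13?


Network: 44.64.0.0
Broadcast: 44.71.255.255
First usable = network + 1
Last usable = broadcast - 1
Range: 44.64.0.1 to 44.71.255.254


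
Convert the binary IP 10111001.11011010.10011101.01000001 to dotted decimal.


10111001 = 185
11011010 = 218
10011101 = 157
01000001 = 65
IP: 185.218.157.65


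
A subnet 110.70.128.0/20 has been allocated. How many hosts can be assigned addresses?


Host bits = 32 - 20 = 12
Total addresses = 2^12 = 4096
Usable = total - 2 (network and broadcast)
Usable hosts: 4094


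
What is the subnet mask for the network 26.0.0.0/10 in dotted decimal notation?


/10 means 10 network bits, 22 host bits
Binary: 11111111110000000000000000000000
Mask: 255.192.0.0


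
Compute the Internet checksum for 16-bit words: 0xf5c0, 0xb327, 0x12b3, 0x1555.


Sum all words (with carry folding):
+ 0xf5c0 = 0xf5c0
+ 0xb327 = 0xa8e8
+ 0x12b3 = 0xbb9b
+ 0x1555 = 0xd0f0
One's complement: ~0xd0f0
Checksum = 0x2f0f


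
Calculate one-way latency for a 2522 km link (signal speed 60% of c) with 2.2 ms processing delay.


Speed = 0.6 * 3e5 km/s = 180000 km/s
Propagation delay = 2522 / 180000 = 0.014 s = 14.0111 ms
Processing delay = 2.2 ms
Total one-way latency = 16.2111 ms


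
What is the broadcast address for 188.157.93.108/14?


Network: 188.156.0.0/14
Host bits = 18
Set all host bits to 1:
Broadcast: 188.159.255.255


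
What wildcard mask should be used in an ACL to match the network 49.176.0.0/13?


Subnet mask: 255.248.0.0
Wildcard = 255.255.255.255 - subnet mask
255 - 255 = 0
255 - 248 = 7
255 - 0 = 255
255 - 0 = 255
Wildcard: 0.7.255.255


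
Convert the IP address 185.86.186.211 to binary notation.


185 = 10111001
86 = 01010110
186 = 10111010
211 = 11010011
Binary: 10111001.01010110.10111010.11010011


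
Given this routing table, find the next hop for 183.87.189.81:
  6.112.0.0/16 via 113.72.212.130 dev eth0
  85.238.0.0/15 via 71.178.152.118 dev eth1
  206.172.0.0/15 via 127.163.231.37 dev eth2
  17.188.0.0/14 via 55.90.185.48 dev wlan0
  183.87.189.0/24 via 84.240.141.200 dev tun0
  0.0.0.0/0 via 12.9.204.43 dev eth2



Longest prefix match for 183.87.189.81:
  /16 6.112.0.0: no
  /15 85.238.0.0: no
  /15 206.172.0.0: no
  /14 17.188.0.0: no
  /24 183.87.189.0: MATCH
  /0 0.0.0.0: MATCH
Selected: next-hop 84.240.141.200 via tun0 (matched /24)


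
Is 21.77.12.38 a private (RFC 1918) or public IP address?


RFC 1918 private ranges:
  10.0.0.0/8 (10.0.0.0 - 10.255.255.255)
  172.16.0.0/12 (172.16.0.0 - 172.31.255.255)
  192.168.0.0/16 (192.168.0.0 - 192.168.255.255)
Public (not in any RFC 1918 range)


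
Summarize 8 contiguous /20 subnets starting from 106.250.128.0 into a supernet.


Original prefix: /20
Number of subnets: 8 = 2^3
New prefix = 20 - 3 = 17
Supernet: 106.250.128.0/17


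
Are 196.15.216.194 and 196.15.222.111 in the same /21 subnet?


Mask: 255.255.248.0
196.15.216.194 AND mask = 196.15.216.0
196.15.222.111 AND mask = 196.15.216.0
Yes, same subnet (196.15.216.0)


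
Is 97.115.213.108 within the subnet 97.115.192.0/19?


Subnet network: 97.115.192.0
Test IP AND mask: 97.115.192.0
Yes, 97.115.213.108 is in 97.115.192.0/19


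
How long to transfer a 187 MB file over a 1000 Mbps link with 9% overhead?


Effective throughput = 1000 * (1 - 9/100) = 910 Mbps
File size in Mb = 187 * 8 = 1496 Mb
Time = 1496 / 910
Time = 1.644 seconds


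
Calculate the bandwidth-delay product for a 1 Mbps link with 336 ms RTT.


BDP = bandwidth * RTT
= 1 Mbps * 336 ms
= 1 * 1e6 * 336 / 1000 bits
= 336000 bits
= 42000 bytes
= 41.0156 KB
BDP = 336000 bits (42000 bytes)


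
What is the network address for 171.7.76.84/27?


IP:   10101011.00000111.01001100.01010100
Mask: 11111111.11111111.11111111.11100000
AND operation:
Net:  10101011.00000111.01001100.01000000
Network: 171.7.76.64/27


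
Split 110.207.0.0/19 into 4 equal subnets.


New prefix = 19 + 2 = 21
Each subnet has 2048 addresses
  110.207.0.0/21
  110.207.8.0/21
  110.207.16.0/21
  110.207.24.0/21
Subnets: 110.207.0.0/21, 110.207.8.0/21, 110.207.16.0/21, 110.207.24.0/21


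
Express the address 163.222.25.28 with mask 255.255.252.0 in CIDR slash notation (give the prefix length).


Binary: 11111111.11111111.11111100.00000000
Count leading 1s
Prefix: /22


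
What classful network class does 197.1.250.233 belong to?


First octet: 197
Binary: 11000101
110xxxxx -> Class C (192-223)
Class C, default mask 255.255.255.0 (/24)


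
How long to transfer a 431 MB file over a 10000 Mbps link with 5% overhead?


Effective throughput = 10000 * (1 - 5/100) = 9500 Mbps
File size in Mb = 431 * 8 = 3448 Mb
Time = 3448 / 9500
Time = 0.3629 seconds


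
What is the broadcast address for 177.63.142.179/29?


Network: 177.63.142.176/29
Host bits = 3
Set all host bits to 1:
Broadcast: 177.63.142.183


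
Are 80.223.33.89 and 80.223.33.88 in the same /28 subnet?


Mask: 255.255.255.240
80.223.33.89 AND mask = 80.223.33.80
80.223.33.88 AND mask = 80.223.33.80
Yes, same subnet (80.223.33.80)


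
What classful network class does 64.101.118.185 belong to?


First octet: 64
Binary: 01000000
0xxxxxxx -> Class A (1-126)
Class A, default mask 255.0.0.0 (/8)


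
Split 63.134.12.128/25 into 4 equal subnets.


New prefix = 25 + 2 = 27
Each subnet has 32 addresses
  63.134.12.128/27
  63.134.12.160/27
  63.134.12.192/27
  63.134.12.224/27
Subnets: 63.134.12.128/27, 63.134.12.160/27, 63.134.12.192/27, 63.134.12.224/27


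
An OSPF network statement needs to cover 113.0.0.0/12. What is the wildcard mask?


Subnet mask: 255.240.0.0
Wildcard = 255.255.255.255 - subnet mask
255 - 255 = 0
255 - 240 = 15
255 - 0 = 255
255 - 0 = 255
Wildcard: 0.15.255.255


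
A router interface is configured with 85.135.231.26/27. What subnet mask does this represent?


/27 means 27 network bits, 5 host bits
Binary: 11111111111111111111111111100000
Mask: 255.255.255.224


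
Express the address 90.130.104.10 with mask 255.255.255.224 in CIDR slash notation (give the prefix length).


Binary: 11111111.11111111.11111111.11100000
Count leading 1s
Prefix: /27


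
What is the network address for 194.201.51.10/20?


IP:   11000010.11001001.00110011.00001010
Mask: 11111111.11111111.11110000.00000000
AND operation:
Net:  11000010.11001001.00110000.00000000
Network: 194.201.48.0/20


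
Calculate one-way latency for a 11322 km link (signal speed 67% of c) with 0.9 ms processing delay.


Speed = 0.67 * 3e5 km/s = 201000 km/s
Propagation delay = 11322 / 201000 = 0.0563 s = 56.3284 ms
Processing delay = 0.9 ms
Total one-way latency = 57.2284 ms


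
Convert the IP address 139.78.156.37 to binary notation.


139 = 10001011
78 = 01001110
156 = 10011100
37 = 00100101
Binary: 10001011.01001110.10011100.00100101


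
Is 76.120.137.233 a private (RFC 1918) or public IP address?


RFC 1918 private ranges:
  10.0.0.0/8 (10.0.0.0 - 10.255.255.255)
  172.16.0.0/12 (172.16.0.0 - 172.31.255.255)
  192.168.0.0/16 (192.168.0.0 - 192.168.255.255)
Public (not in any RFC 1918 range)


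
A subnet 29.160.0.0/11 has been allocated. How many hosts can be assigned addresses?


Host bits = 32 - 11 = 21
Total addresses = 2^21 = 2097152
Usable = total - 2 (network and broadcast)
Usable hosts: 2097150


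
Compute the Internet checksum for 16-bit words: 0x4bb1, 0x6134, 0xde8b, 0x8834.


Sum all words (with carry folding):
+ 0x4bb1 = 0x4bb1
+ 0x6134 = 0xace5
+ 0xde8b = 0x8b71
+ 0x8834 = 0x13a6
One's complement: ~0x13a6
Checksum = 0xec59


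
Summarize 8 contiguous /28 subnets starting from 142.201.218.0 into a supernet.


Original prefix: /28
Number of subnets: 8 = 2^3
New prefix = 28 - 3 = 25
Supernet: 142.201.218.0/25


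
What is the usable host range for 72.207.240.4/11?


Network: 72.192.0.0
Broadcast: 72.223.255.255
First usable = network + 1
Last usable = broadcast - 1
Range: 72.192.0.1 to 72.223.255.254


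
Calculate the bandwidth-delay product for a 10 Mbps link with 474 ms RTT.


BDP = bandwidth * RTT
= 10 Mbps * 474 ms
= 10 * 1e6 * 474 / 1000 bits
= 4740000 bits
= 592500 bytes
= 578.6133 KB
BDP = 4740000 bits (592500 bytes)


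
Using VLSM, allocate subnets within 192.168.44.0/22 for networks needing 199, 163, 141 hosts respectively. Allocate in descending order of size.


199 hosts -> /24 (254 usable): 192.168.44.0/24
163 hosts -> /24 (254 usable): 192.168.45.0/24
141 hosts -> /24 (254 usable): 192.168.46.0/24
Allocation: 192.168.44.0/24 (199 hosts, 254 usable); 192.168.45.0/24 (163 hosts, 254 usable); 192.168.46.0/24 (141 hosts, 254 usable)


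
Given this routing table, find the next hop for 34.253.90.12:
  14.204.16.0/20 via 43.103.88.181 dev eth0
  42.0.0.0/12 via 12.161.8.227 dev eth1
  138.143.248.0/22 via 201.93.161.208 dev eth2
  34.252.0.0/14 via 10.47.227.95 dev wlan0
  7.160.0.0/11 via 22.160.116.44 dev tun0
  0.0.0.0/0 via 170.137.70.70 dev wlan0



Longest prefix match for 34.253.90.12:
  /20 14.204.16.0: no
  /12 42.0.0.0: no
  /22 138.143.248.0: no
  /14 34.252.0.0: MATCH
  /11 7.160.0.0: no
  /0 0.0.0.0: MATCH
Selected: next-hop 10.47.227.95 via wlan0 (matched /14)


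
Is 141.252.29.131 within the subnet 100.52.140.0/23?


Subnet network: 100.52.140.0
Test IP AND mask: 141.252.28.0
No, 141.252.29.131 is not in 100.52.140.0/23


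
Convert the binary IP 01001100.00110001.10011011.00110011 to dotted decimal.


01001100 = 76
00110001 = 49
10011011 = 155
00110011 = 51
IP: 76.49.155.51


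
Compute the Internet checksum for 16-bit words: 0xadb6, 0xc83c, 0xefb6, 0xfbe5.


Sum all words (with carry folding):
+ 0xadb6 = 0xadb6
+ 0xc83c = 0x75f3
+ 0xefb6 = 0x65aa
+ 0xfbe5 = 0x6190
One's complement: ~0x6190
Checksum = 0x9e6f


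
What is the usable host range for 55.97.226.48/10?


Network: 55.64.0.0
Broadcast: 55.127.255.255
First usable = network + 1
Last usable = broadcast - 1
Range: 55.64.0.1 to 55.127.255.254


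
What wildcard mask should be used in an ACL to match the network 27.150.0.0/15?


Subnet mask: 255.254.0.0
Wildcard = 255.255.255.255 - subnet mask
255 - 255 = 0
255 - 254 = 1
255 - 0 = 255
255 - 0 = 255
Wildcard: 0.1.255.255


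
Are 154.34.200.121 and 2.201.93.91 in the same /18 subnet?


Mask: 255.255.192.0
154.34.200.121 AND mask = 154.34.192.0
2.201.93.91 AND mask = 2.201.64.0
No, different subnets (154.34.192.0 vs 2.201.64.0)


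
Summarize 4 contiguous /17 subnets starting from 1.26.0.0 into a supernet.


Original prefix: /17
Number of subnets: 4 = 2^2
New prefix = 17 - 2 = 15
Supernet: 1.26.0.0/15


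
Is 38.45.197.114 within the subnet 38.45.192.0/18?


Subnet network: 38.45.192.0
Test IP AND mask: 38.45.192.0
Yes, 38.45.197.114 is in 38.45.192.0/18


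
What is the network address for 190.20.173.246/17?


IP:   10111110.00010100.10101101.11110110
Mask: 11111111.11111111.10000000.00000000
AND operation:
Net:  10111110.00010100.10000000.00000000
Network: 190.20.128.0/17


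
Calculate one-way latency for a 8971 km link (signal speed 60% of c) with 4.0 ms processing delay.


Speed = 0.6 * 3e5 km/s = 180000 km/s
Propagation delay = 8971 / 180000 = 0.0498 s = 49.8389 ms
Processing delay = 4.0 ms
Total one-way latency = 53.8389 ms


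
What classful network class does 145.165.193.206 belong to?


First octet: 145
Binary: 10010001
10xxxxxx -> Class B (128-191)
Class B, default mask 255.255.0.0 (/16)


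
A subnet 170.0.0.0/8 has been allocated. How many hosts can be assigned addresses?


Host bits = 32 - 8 = 24
Total addresses = 2^24 = 16777216
Usable = total - 2 (network and broadcast)
Usable hosts: 16777214


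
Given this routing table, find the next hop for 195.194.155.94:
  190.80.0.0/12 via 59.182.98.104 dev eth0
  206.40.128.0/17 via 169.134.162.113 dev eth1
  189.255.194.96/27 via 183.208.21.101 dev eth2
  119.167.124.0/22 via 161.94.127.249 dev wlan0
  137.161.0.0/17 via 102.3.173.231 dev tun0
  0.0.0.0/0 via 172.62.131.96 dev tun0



Longest prefix match for 195.194.155.94:
  /12 190.80.0.0: no
  /17 206.40.128.0: no
  /27 189.255.194.96: no
  /22 119.167.124.0: no
  /17 137.161.0.0: no
  /0 0.0.0.0: MATCH
Selected: next-hop 172.62.131.96 via tun0 (matched /0)


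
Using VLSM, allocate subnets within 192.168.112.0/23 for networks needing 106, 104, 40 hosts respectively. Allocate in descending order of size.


106 hosts -> /25 (126 usable): 192.168.112.0/25
104 hosts -> /25 (126 usable): 192.168.112.128/25
40 hosts -> /26 (62 usable): 192.168.113.0/26
Allocation: 192.168.112.0/25 (106 hosts, 126 usable); 192.168.112.128/25 (104 hosts, 126 usable); 192.168.113.0/26 (40 hosts, 62 usable)


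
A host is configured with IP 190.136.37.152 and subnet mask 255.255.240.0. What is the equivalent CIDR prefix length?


Binary: 11111111.11111111.11110000.00000000
Count leading 1s
Prefix: /20


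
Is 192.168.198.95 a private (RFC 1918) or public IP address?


RFC 1918 private ranges:
  10.0.0.0/8 (10.0.0.0 - 10.255.255.255)
  172.16.0.0/12 (172.16.0.0 - 172.31.255.255)
  192.168.0.0/16 (192.168.0.0 - 192.168.255.255)
Private (in 192.168.0.0/16)


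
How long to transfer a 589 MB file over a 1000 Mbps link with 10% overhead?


Effective throughput = 1000 * (1 - 10/100) = 900 Mbps
File size in Mb = 589 * 8 = 4712 Mb
Time = 4712 / 900
Time = 5.2356 seconds


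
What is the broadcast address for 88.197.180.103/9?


Network: 88.128.0.0/9
Host bits = 23
Set all host bits to 1:
Broadcast: 88.255.255.255


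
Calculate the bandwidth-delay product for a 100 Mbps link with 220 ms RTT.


BDP = bandwidth * RTT
= 100 Mbps * 220 ms
= 100 * 1e6 * 220 / 1000 bits
= 22000000 bits
= 2750000 bytes
= 2685.5469 KB
BDP = 22000000 bits (2750000 bytes)


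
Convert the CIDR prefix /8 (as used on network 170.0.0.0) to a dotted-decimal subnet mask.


/8 means 8 network bits, 24 host bits
Binary: 11111111000000000000000000000000
Mask: 255.0.0.0


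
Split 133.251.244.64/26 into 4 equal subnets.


New prefix = 26 + 2 = 28
Each subnet has 16 addresses
  133.251.244.64/28
  133.251.244.80/28
  133.251.244.96/28
  133.251.244.112/28
Subnets: 133.251.244.64/28, 133.251.244.80/28, 133.251.244.96/28, 133.251.244.112/28


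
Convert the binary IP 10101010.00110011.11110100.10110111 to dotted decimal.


10101010 = 170
00110011 = 51
11110100 = 244
10110111 = 183
IP: 170.51.244.183


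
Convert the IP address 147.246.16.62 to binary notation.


147 = 10010011
246 = 11110110
16 = 00010000
62 = 00111110
Binary: 10010011.11110110.00010000.00111110


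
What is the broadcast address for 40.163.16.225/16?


Network: 40.163.0.0/16
Host bits = 16
Set all host bits to 1:
Broadcast: 40.163.255.255


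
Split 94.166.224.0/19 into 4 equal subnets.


New prefix = 19 + 2 = 21
Each subnet has 2048 addresses
  94.166.224.0/21
  94.166.232.0/21
  94.166.240.0/21
  94.166.248.0/21
Subnets: 94.166.224.0/21, 94.166.232.0/21, 94.166.240.0/21, 94.166.248.0/21


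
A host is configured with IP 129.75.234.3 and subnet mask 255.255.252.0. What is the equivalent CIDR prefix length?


Binary: 11111111.11111111.11111100.00000000
Count leading 1s
Prefix: /22


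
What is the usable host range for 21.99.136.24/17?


Network: 21.99.128.0
Broadcast: 21.99.255.255
First usable = network + 1
Last usable = broadcast - 1
Range: 21.99.128.1 to 21.99.255.254


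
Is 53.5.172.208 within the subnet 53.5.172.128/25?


Subnet network: 53.5.172.128
Test IP AND mask: 53.5.172.128
Yes, 53.5.172.208 is in 53.5.172.128/25


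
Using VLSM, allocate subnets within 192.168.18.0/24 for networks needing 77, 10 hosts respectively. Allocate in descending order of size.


77 hosts -> /25 (126 usable): 192.168.18.0/25
10 hosts -> /28 (14 usable): 192.168.18.128/28
Allocation: 192.168.18.0/25 (77 hosts, 126 usable); 192.168.18.128/28 (10 hosts, 14 usable)


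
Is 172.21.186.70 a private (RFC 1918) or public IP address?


RFC 1918 private ranges:
  10.0.0.0/8 (10.0.0.0 - 10.255.255.255)
  172.16.0.0/12 (172.16.0.0 - 172.31.255.255)
  192.168.0.0/16 (192.168.0.0 - 192.168.255.255)
Private (in 172.16.0.0/12)


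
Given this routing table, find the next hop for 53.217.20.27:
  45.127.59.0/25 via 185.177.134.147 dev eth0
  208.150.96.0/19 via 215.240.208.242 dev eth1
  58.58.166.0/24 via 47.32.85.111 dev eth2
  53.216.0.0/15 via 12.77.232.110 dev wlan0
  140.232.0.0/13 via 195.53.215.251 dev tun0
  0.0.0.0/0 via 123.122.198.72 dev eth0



Longest prefix match for 53.217.20.27:
  /25 45.127.59.0: no
  /19 208.150.96.0: no
  /24 58.58.166.0: no
  /15 53.216.0.0: MATCH
  /13 140.232.0.0: no
  /0 0.0.0.0: MATCH
Selected: next-hop 12.77.232.110 via wlan0 (matched /15)


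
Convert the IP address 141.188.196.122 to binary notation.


141 = 10001101
188 = 10111100
196 = 11000100
122 = 01111010
Binary: 10001101.10111100.11000100.01111010


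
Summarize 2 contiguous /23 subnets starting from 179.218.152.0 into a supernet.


Original prefix: /23
Number of subnets: 2 = 2^1
New prefix = 23 - 1 = 22
Supernet: 179.218.152.0/22


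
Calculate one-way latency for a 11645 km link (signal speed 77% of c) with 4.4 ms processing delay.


Speed = 0.77 * 3e5 km/s = 231000 km/s
Propagation delay = 11645 / 231000 = 0.0504 s = 50.4113 ms
Processing delay = 4.4 ms
Total one-way latency = 54.8113 ms


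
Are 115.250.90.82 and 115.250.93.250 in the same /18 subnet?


Mask: 255.255.192.0
115.250.90.82 AND mask = 115.250.64.0
115.250.93.250 AND mask = 115.250.64.0
Yes, same subnet (115.250.64.0)


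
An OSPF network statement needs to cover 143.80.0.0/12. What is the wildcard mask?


Subnet mask: 255.240.0.0
Wildcard = 255.255.255.255 - subnet mask
255 - 255 = 0
255 - 240 = 15
255 - 0 = 255
255 - 0 = 255
Wildcard: 0.15.255.255


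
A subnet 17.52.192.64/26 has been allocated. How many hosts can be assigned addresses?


Host bits = 32 - 26 = 6
Total addresses = 2^6 = 64
Usable = total - 2 (network and broadcast)
Usable hosts: 62


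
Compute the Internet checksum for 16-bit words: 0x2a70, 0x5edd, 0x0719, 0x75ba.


Sum all words (with carry folding):
+ 0x2a70 = 0x2a70
+ 0x5edd = 0x894d
+ 0x0719 = 0x9066
+ 0x75ba = 0x0621
One's complement: ~0x0621
Checksum = 0xf9de


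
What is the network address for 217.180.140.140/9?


IP:   11011001.10110100.10001100.10001100
Mask: 11111111.10000000.00000000.00000000
AND operation:
Net:  11011001.10000000.00000000.00000000
Network: 217.128.0.0/9


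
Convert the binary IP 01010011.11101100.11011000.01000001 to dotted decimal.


01010011 = 83
11101100 = 236
11011000 = 216
01000001 = 65
IP: 83.236.216.65


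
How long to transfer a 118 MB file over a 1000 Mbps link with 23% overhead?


Effective throughput = 1000 * (1 - 23/100) = 770 Mbps
File size in Mb = 118 * 8 = 944 Mb
Time = 944 / 770
Time = 1.226 seconds


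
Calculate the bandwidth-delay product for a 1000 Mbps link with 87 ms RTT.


BDP = bandwidth * RTT
= 1000 Mbps * 87 ms
= 1000 * 1e6 * 87 / 1000 bits
= 87000000 bits
= 10875000 bytes
= 10620.1172 KB
BDP = 87000000 bits (10875000 bytes)


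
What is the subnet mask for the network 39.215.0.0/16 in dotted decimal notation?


/16 means 16 network bits, 16 host bits
Binary: 11111111111111110000000000000000
Mask: 255.255.0.0


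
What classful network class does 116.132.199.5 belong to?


First octet: 116
Binary: 01110100
0xxxxxxx -> Class A (1-126)
Class A, default mask 255.0.0.0 (/8)


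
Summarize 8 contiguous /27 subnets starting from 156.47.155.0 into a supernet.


Original prefix: /27
Number of subnets: 8 = 2^3
New prefix = 27 - 3 = 24
Supernet: 156.47.155.0/24


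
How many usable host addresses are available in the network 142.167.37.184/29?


Host bits = 32 - 29 = 3
Total addresses = 2^3 = 8
Usable = total - 2 (network and broadcast)
Usable hosts: 6


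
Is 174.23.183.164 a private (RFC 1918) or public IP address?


RFC 1918 private ranges:
  10.0.0.0/8 (10.0.0.0 - 10.255.255.255)
  172.16.0.0/12 (172.16.0.0 - 172.31.255.255)
  192.168.0.0/16 (192.168.0.0 - 192.168.255.255)
Public (not in any RFC 1918 range)


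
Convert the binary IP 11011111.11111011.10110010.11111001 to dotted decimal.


11011111 = 223
11111011 = 251
10110010 = 178
11111001 = 249
IP: 223.251.178.249


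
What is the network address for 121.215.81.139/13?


IP:   01111001.11010111.01010001.10001011
Mask: 11111111.11111000.00000000.00000000
AND operation:
Net:  01111001.11010000.00000000.00000000
Network: 121.208.0.0/13


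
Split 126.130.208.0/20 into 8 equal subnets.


New prefix = 20 + 3 = 23
Each subnet has 512 addresses
  126.130.208.0/23
  126.130.210.0/23
  126.130.212.0/23
  126.130.214.0/23
  126.130.216.0/23
  126.130.218.0/23
  126.130.220.0/23
  126.130.222.0/23
Subnets: 126.130.208.0/23, 126.130.210.0/23, 126.130.212.0/23, 126.130.214.0/23, 126.130.216.0/23, 126.130.218.0/23, 126.130.220.0/23, 126.130.222.0/23


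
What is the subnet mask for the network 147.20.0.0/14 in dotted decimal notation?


/14 means 14 network bits, 18 host bits
Binary: 11111111111111000000000000000000
Mask: 255.252.0.0


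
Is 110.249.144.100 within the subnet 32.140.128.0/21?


Subnet network: 32.140.128.0
Test IP AND mask: 110.249.144.0
No, 110.249.144.100 is not in 32.140.128.0/21
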